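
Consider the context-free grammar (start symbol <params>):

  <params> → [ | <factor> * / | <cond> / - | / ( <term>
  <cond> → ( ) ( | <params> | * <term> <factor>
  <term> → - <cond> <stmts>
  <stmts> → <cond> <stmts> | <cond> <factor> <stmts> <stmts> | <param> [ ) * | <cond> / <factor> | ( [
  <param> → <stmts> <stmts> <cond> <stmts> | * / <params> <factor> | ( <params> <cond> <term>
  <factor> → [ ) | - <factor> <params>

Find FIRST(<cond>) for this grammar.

{ (, *, -, /, [ }

<cond> → ( ) ( contributes {(}.
From <cond> → <params>: add FIRST(<params>) = { (, *, -, /, [ }.
<cond> → * <term> <factor> contributes {*}.
Union: FIRST(<cond>) = { (, *, -, /, [ }.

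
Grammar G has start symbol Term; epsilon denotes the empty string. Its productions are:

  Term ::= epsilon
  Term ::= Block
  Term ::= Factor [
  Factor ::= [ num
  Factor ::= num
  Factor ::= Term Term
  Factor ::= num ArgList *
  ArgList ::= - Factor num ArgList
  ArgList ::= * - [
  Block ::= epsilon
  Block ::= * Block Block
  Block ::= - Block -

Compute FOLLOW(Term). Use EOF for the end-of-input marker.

Term is the start symbol, so EOF ∈ FOLLOW(Term).
In Factor ::= Term Term: add FIRST(Term)\{epsilon} = { *, -, [, num }.
  Since Term is nullable, also add FOLLOW(Factor) = { [, num }.
In Factor ::= Term Term: Term is at the end, add FOLLOW(Factor) = { [, num }.
Union: FOLLOW(Term) = { EOF, *, -, [, num }.

{ EOF, *, -, [, num }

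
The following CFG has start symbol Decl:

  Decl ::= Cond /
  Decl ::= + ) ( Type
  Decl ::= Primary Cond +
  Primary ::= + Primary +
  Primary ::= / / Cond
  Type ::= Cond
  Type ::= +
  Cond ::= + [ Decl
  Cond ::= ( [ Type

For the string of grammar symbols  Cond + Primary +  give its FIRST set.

Add FIRST(Cond) = { (, + }; Cond is not nullable, stop.

{ (, + }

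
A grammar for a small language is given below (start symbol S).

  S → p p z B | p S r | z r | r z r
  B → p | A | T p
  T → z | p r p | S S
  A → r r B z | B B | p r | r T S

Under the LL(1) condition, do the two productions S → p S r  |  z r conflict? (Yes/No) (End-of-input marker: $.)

No

FIRST(p S r) = { p } and FIRST(z r) = { z }.
The FIRST sets are disjoint and neither alternative is nullable — no conflict.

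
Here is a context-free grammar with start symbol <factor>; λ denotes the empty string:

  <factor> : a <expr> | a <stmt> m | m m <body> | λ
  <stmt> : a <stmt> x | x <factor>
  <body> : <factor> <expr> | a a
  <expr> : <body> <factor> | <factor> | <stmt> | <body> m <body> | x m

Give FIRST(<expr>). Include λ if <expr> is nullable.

{ a, m, x, λ }

From <expr> : <body> <factor>: <body>, <factor> nullable, take FIRST(<body>) ∪ FIRST(<factor>) = { a, m, x }; also λ since the whole RHS is nullable.
From <expr> : <factor>: add FIRST(<factor>) = { a, m, λ } (including λ since <factor> is nullable).
From <expr> : <stmt>: add FIRST(<stmt>) = { a, x }.
From <expr> : <body> m <body>: <body> nullable, take FIRST(<body>) ∪ {m} = { a, m, x }.
<expr> : x m contributes {x}.
Union: FIRST(<expr>) = { a, m, x, λ }.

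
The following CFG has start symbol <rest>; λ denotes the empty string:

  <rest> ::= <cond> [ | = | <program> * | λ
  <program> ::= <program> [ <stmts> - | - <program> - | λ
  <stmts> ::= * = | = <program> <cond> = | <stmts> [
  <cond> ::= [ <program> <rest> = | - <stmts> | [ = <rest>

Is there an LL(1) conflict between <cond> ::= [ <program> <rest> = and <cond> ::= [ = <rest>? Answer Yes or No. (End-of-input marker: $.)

FIRST([ <program> <rest> =) = { [ } and FIRST([ = <rest>) = { [ }.
Both contain [, so the two alternatives are not disjoint — LL(1) conflict.

Yes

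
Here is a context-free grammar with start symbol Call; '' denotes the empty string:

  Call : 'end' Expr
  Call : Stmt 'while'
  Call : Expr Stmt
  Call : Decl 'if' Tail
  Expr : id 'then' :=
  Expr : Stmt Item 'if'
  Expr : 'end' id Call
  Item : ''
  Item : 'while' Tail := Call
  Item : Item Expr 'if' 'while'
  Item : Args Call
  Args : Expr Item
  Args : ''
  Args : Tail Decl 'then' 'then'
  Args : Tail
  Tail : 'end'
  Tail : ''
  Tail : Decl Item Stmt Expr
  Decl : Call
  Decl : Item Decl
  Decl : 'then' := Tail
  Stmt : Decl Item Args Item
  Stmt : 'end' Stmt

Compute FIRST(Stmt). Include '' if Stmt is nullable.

{ 'end', 'then', 'while', id }

From Stmt : Decl Item Args Item: add FIRST(Decl) = { 'end', 'then', 'while', id }.
Stmt : 'end' Stmt contributes {'end'}.
Union: FIRST(Stmt) = { 'end', 'then', 'while', id }.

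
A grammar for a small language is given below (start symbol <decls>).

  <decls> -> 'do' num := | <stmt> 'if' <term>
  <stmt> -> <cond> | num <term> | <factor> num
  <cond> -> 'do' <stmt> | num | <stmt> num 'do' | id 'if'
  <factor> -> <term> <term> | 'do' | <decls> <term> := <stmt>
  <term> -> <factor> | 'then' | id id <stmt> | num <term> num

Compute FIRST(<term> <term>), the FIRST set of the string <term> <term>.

{ 'do', 'then', id, num }

Add FIRST(<term>) = { 'do', 'then', id, num }; <term> is not nullable, stop.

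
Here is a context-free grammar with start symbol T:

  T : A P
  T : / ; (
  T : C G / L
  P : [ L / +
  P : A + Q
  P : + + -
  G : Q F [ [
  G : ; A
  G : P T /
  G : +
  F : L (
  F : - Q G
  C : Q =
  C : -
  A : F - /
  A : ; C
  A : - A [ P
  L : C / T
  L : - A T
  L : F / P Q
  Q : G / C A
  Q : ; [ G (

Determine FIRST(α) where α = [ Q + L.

[ is a terminal; add {[} and stop.

{ [ }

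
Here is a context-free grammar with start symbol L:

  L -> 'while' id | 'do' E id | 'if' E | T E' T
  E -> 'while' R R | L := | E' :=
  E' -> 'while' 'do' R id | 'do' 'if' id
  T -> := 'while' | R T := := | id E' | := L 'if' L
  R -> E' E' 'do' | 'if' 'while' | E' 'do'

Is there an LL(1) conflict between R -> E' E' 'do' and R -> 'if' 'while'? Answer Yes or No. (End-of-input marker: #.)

FIRST(E' E' 'do') = { 'do', 'while' } and FIRST('if' 'while') = { 'if' }.
The FIRST sets are disjoint and neither alternative is nullable — no conflict.

No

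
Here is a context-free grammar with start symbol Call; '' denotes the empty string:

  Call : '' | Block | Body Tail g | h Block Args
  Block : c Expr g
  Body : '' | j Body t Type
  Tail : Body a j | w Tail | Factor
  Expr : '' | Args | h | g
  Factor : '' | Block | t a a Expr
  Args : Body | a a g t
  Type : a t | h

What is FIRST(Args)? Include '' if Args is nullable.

{ a, j, '' }

From Args : Body: add FIRST(Body) = { j, '' } (including '' since Body is nullable).
Args : a a g t contributes {a}.
Union: FIRST(Args) = { a, j, '' }.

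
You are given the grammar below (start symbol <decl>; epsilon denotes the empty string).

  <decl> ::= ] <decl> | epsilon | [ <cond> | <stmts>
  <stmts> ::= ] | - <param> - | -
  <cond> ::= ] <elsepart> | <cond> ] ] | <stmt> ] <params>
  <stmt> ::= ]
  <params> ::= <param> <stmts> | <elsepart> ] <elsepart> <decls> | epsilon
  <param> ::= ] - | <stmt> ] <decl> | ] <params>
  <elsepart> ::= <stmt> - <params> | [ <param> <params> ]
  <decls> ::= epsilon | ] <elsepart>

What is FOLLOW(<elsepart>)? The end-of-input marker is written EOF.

In <cond> ::= ] <elsepart>: <elsepart> is at the end, add FOLLOW(<cond>) = { EOF, -, [, ] }.
In <params> ::= <elsepart> ] <elsepart> <decls>: add FIRST(] <elsepart> <decls>) = { ] }.
In <params> ::= <elsepart> ] <elsepart> <decls>: add FIRST(<decls>)\{epsilon} = { ] }.
  Since <decls> is nullable, also add FOLLOW(<params>) = { EOF, -, [, ] }.
In <decls> ::= ] <elsepart>: <elsepart> is at the end, add FOLLOW(<decls>) = { EOF, -, [, ] }.
Union: FOLLOW(<elsepart>) = { EOF, -, [, ] }.

{ EOF, -, [, ] }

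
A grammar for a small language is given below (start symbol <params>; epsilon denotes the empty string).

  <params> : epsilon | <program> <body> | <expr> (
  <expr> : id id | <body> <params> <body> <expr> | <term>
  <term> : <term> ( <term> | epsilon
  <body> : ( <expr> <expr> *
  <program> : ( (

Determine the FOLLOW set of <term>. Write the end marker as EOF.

In <expr> : <term>: <term> is at the end, add FOLLOW(<expr>) = { (, *, id }.
In <term> : <term> ( <term>: add FIRST(( <term>) = { ( }.
In <term> : <term> ( <term>: <term> is at the end, add FOLLOW(<term>) = { (, *, id }.
Union: FOLLOW(<term>) = { (, *, id }.

{ (, *, id }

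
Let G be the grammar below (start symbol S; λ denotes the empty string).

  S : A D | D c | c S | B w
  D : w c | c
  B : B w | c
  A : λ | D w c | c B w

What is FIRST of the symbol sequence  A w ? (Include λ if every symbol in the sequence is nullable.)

Add FIRST(A)\{λ} = { c, w }; A is nullable, continue.
w is a terminal; add {w} and stop.

{ c, w }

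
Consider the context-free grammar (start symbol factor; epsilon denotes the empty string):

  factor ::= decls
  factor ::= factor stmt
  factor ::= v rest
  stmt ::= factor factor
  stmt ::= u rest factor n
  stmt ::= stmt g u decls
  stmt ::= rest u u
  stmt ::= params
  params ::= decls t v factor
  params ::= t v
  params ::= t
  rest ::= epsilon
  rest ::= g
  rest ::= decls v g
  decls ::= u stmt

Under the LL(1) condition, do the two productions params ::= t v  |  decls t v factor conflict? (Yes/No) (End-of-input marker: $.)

FIRST(t v) = { t } and FIRST(decls t v factor) = { u }.
The FIRST sets are disjoint and neither alternative is nullable — no conflict.

No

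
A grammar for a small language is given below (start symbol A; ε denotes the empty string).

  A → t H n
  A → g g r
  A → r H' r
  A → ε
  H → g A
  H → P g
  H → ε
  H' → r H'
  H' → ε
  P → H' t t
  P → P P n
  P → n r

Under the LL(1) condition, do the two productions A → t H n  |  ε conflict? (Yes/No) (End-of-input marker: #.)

No

FIRST(t H n) = { t } and FIRST(ε) = { ε }.
The second is nullable but FOLLOW(A) = { #, n } is disjoint from FIRST of the first.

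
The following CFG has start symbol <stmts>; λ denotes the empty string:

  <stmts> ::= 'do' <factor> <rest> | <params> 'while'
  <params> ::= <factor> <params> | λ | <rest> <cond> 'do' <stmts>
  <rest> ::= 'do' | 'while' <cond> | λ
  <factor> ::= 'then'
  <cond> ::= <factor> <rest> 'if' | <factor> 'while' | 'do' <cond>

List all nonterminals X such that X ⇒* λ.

{ <params>, <rest> }

Directly nullable (have an λ-production): <params>, <rest>.
No other nonterminal has a production whose RHS symbols are all nullable.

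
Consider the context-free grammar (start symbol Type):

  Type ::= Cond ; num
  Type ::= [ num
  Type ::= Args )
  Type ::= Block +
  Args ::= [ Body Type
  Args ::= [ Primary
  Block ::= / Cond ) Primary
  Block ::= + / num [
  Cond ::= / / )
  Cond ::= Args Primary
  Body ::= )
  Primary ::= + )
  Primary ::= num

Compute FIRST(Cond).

Cond ::= / / ) contributes {/}.
From Cond ::= Args Primary: add FIRST(Args) = { [ }.
Union: FIRST(Cond) = { /, [ }.

{ /, [ }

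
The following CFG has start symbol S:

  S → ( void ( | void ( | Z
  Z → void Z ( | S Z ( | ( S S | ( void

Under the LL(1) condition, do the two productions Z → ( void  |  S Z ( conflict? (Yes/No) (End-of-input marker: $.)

Yes

FIRST(( void) = { ( } and FIRST(S Z () = { (, void }.
Both contain (, so the two alternatives are not disjoint — LL(1) conflict.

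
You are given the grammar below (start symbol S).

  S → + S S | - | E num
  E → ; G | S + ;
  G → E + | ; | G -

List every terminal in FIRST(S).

{ +, -, ; }

S → + S S contributes {+}.
S → - contributes {-}.
From S → E num: add FIRST(E) = { +, -, ; }.
Union: FIRST(S) = { +, -, ; }.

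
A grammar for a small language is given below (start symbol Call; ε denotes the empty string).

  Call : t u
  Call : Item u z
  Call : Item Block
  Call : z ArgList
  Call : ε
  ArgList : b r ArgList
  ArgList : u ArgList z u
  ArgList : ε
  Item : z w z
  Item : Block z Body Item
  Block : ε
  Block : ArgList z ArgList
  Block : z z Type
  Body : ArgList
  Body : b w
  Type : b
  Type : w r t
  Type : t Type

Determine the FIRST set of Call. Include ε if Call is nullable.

Call : t u contributes {t}.
From Call : Item u z: add FIRST(Item) = { b, u, z }.
From Call : Item Block: add FIRST(Item) = { b, u, z }.
Call : z ArgList contributes {z}.
Call : ε contributes ε.
Union: FIRST(Call) = { b, t, u, z, ε }.

{ b, t, u, z, ε }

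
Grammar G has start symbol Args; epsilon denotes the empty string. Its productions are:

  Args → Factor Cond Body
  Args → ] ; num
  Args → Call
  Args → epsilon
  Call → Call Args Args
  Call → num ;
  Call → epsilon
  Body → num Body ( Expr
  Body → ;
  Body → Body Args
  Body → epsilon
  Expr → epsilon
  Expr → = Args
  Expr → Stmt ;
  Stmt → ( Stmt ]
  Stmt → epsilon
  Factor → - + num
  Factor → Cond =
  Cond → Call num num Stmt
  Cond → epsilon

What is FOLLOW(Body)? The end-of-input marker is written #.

In Args → Factor Cond Body: Body is at the end, add FOLLOW(Args) = { #, (, -, =, ], num }.
In Body → num Body ( Expr: add FIRST(( Expr) = { ( }.
In Body → Body Args: add FIRST(Args)\{epsilon} = { -, =, ], num }.
  Since Args is nullable, also add FOLLOW(Body) = { #, (, -, =, ], num }.
Union: FOLLOW(Body) = { #, (, -, =, ], num }.

{ #, (, -, =, ], num }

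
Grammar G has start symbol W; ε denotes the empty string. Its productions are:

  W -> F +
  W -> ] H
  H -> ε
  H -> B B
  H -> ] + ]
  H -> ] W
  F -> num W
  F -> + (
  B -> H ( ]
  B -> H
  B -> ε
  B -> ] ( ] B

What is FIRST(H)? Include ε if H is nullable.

{ (, ], ε }

H -> ε contributes ε.
From H -> B B: B, B nullable, take FIRST(B) ∪ FIRST(B) = { (, ] }; also ε since the whole RHS is nullable.
H -> ] + ] contributes {]}.
H -> ] W contributes {]}.
Union: FIRST(H) = { (, ], ε }.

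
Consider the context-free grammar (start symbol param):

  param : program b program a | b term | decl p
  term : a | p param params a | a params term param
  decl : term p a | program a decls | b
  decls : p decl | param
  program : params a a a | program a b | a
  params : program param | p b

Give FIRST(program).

From program : params a a a: add FIRST(params) = { a, p }.
From program : program a b: add FIRST(program) = { a, p }.
program : a contributes {a}.
Union: FIRST(program) = { a, p }.

{ a, p }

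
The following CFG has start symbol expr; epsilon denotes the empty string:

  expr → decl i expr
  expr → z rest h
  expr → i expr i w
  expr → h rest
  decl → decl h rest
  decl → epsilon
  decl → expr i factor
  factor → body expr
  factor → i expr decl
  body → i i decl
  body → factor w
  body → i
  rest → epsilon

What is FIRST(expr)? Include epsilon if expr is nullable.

From expr → decl i expr: decl nullable, take FIRST(decl) ∪ {i} = { h, i, z }.
expr → z rest h contributes {z}.
expr → i expr i w contributes {i}.
expr → h rest contributes {h}.
Union: FIRST(expr) = { h, i, z }.

{ h, i, z }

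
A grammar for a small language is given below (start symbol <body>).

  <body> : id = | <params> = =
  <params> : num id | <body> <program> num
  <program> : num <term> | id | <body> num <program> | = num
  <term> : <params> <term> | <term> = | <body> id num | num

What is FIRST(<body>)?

{ id, num }

<body> : id = contributes {id}.
From <body> : <params> = =: add FIRST(<params>) = { id, num }.
Union: FIRST(<body>) = { id, num }.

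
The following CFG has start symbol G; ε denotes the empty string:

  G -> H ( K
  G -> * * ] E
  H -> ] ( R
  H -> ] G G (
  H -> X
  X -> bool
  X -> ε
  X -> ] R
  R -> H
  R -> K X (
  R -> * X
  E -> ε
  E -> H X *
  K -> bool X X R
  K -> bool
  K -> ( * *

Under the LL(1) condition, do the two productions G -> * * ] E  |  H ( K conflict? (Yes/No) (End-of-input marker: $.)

No

FIRST(* * ] E) = { * } and FIRST(H ( K) = { (, ], bool }.
The FIRST sets are disjoint and neither alternative is nullable — no conflict.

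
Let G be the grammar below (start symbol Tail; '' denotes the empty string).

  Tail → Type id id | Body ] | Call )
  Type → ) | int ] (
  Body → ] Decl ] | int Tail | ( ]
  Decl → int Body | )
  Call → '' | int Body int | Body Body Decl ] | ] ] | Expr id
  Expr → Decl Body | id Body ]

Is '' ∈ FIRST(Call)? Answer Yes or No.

Yes

Call has an ''-production, so Call ⇒ ''.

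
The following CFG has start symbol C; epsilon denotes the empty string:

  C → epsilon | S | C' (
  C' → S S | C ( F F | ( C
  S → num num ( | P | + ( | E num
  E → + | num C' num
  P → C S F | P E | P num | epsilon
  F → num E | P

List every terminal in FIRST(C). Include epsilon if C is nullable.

{ (, +, num, epsilon }

C → epsilon contributes epsilon.
From C → S: add FIRST(S) = { (, +, num, epsilon } (including epsilon since S is nullable).
From C → C' (: C' nullable, take FIRST(C') ∪ {(} = { (, +, num }.
Union: FIRST(C) = { (, +, num, epsilon }.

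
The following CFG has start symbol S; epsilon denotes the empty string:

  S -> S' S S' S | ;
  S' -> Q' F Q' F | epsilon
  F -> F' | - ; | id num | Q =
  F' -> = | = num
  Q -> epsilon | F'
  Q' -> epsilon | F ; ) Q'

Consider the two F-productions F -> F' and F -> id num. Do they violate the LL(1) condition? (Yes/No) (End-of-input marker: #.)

No

FIRST(F') = { = } and FIRST(id num) = { id }.
The FIRST sets are disjoint and neither alternative is nullable — no conflict.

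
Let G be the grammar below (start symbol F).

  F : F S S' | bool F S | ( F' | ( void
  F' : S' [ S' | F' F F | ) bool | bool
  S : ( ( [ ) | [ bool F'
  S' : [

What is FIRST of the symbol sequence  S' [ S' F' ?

{ [ }

Add FIRST(S') = { [ }; S' is not nullable, stop.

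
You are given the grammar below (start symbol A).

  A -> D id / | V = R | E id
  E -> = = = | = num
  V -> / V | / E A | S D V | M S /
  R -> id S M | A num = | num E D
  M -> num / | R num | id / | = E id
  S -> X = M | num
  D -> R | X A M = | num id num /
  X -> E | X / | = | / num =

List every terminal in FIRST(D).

{ /, =, id, num }

From D -> R: add FIRST(R) = { /, =, id, num }.
From D -> X A M =: add FIRST(X) = { /, = }.
D -> num id num / contributes {num}.
Union: FIRST(D) = { /, =, id, num }.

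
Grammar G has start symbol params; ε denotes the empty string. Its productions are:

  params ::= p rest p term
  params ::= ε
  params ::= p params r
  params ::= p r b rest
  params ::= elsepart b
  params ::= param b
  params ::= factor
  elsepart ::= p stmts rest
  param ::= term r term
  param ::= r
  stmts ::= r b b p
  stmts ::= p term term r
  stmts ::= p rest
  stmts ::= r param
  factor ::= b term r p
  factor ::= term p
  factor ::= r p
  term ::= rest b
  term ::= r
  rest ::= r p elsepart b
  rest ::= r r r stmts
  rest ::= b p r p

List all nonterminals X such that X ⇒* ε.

{ params }

Directly nullable (have an ε-production): params.
No other nonterminal has a production whose RHS symbols are all nullable.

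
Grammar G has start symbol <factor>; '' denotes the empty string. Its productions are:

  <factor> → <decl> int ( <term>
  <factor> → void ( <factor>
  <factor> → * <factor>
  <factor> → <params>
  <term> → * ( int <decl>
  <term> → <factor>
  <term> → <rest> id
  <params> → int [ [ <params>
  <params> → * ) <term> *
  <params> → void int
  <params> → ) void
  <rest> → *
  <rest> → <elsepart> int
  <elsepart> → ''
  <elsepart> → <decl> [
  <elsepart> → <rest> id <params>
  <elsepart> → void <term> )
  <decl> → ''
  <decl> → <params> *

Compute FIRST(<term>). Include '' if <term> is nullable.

{ ), *, [, int, void }

<term> → * ( int <decl> contributes {*}.
From <term> → <factor>: add FIRST(<factor>) = { ), *, int, void }.
From <term> → <rest> id: add FIRST(<rest>) = { ), *, [, int, void }.
Union: FIRST(<term>) = { ), *, [, int, void }.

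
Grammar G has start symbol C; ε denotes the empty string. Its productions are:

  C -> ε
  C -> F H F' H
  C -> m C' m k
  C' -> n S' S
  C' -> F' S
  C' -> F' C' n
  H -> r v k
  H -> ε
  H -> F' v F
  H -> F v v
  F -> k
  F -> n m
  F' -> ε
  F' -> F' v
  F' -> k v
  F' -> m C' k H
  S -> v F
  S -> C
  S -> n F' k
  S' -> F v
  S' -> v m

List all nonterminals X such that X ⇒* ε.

Directly nullable (have an ε-production): C, H, F'.
S -> C with every symbol nullable, so S is nullable.
C' -> F' S with every symbol nullable, so C' is nullable.
No other nonterminal has a production whose RHS symbols are all nullable.

{ C, C', F', H, S }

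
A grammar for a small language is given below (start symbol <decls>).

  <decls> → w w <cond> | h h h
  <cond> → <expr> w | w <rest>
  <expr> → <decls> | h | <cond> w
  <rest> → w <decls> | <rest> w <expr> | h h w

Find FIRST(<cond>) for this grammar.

{ h, w }

From <cond> → <expr> w: add FIRST(<expr>) = { h, w }.
<cond> → w <rest> contributes {w}.
Union: FIRST(<cond>) = { h, w }.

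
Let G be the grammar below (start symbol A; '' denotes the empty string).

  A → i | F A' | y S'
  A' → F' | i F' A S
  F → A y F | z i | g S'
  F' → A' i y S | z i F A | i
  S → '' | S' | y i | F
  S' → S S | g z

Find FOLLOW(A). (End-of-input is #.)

A is the start symbol, so # ∈ FOLLOW(A).
In A' → i F' A S: add FIRST(S)\{''} = { g, i, y, z }.
  Since S is nullable, also add FOLLOW(A') = { #, g, i, y, z }.
In F → A y F: add FIRST(y F) = { y }.
In F' → z i F A: A is at the end, add FOLLOW(F') = { #, g, i, y, z }.
Union: FOLLOW(A) = { #, g, i, y, z }.

{ #, g, i, y, z }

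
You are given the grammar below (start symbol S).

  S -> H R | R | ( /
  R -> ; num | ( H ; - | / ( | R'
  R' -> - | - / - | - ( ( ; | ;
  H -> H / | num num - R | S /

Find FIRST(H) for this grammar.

{ (, -, /, ;, num }

From H -> H /: add FIRST(H) = { (, -, /, ;, num }.
H -> num num - R contributes {num}.
From H -> S /: add FIRST(S) = { (, -, /, ;, num }.
Union: FIRST(H) = { (, -, /, ;, num }.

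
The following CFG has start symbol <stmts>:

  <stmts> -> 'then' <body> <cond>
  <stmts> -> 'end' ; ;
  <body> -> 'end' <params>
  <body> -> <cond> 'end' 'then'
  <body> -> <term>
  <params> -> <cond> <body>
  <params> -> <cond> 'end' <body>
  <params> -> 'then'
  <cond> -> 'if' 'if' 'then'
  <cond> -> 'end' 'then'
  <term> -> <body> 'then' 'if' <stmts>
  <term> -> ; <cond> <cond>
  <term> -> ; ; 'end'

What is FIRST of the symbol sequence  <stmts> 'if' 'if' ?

Add FIRST(<stmts>) = { 'end', 'then' }; <stmts> is not nullable, stop.

{ 'end', 'then' }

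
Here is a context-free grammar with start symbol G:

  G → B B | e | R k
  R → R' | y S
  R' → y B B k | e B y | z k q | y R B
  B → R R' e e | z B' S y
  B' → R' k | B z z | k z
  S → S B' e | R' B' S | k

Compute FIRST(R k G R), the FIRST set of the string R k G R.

Add FIRST(R) = { e, y, z }; R is not nullable, stop.

{ e, y, z }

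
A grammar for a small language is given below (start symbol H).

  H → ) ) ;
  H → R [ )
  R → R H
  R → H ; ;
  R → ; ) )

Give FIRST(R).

From R → R H: add FIRST(R) = { ), ; }.
From R → H ; ;: add FIRST(H) = { ), ; }.
R → ; ) ) contributes {;}.
Union: FIRST(R) = { ), ; }.

{ ), ; }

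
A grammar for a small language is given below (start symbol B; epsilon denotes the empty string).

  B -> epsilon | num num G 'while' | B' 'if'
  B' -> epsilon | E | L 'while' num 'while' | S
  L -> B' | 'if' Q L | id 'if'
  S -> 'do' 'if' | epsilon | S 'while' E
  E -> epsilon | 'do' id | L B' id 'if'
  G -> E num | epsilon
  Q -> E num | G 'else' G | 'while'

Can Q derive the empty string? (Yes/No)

No

Nullable nonterminals: B, B', E, G, L, S.
No production of Q has an RHS whose symbols are all nullable, so Q is not nullable.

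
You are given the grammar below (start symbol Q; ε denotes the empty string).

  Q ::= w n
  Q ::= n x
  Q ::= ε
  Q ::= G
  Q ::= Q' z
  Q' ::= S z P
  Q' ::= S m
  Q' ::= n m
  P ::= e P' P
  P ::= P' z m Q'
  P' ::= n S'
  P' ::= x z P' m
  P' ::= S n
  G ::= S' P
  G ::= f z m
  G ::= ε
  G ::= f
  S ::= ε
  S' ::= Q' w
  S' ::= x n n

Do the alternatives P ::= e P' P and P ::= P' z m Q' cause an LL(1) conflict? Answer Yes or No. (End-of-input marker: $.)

FIRST(e P' P) = { e } and FIRST(P' z m Q') = { n, x }.
The FIRST sets are disjoint and neither alternative is nullable — no conflict.

No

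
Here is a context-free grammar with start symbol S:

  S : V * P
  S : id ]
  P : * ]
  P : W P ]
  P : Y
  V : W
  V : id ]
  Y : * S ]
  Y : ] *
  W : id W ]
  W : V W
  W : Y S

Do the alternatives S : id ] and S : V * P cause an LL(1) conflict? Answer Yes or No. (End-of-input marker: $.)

FIRST(id ]) = { id } and FIRST(V * P) = { *, ], id }.
Both contain id, so the two alternatives are not disjoint — LL(1) conflict.

Yes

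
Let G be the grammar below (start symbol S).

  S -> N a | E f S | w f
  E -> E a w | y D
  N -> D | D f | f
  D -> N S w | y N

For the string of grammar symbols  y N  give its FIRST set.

y is a terminal; add {y} and stop.

{ y }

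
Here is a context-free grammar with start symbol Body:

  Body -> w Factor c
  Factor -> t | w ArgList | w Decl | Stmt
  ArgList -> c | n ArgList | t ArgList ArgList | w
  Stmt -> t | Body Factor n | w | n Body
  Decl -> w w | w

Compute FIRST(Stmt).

{ n, t, w }

Stmt -> t contributes {t}.
From Stmt -> Body Factor n: add FIRST(Body) = { w }.
Stmt -> w contributes {w}.
Stmt -> n Body contributes {n}.
Union: FIRST(Stmt) = { n, t, w }.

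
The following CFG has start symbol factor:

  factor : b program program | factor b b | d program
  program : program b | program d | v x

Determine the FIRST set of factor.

{ b, d }

factor : b program program contributes {b}.
From factor : factor b b: add FIRST(factor) = { b, d }.
factor : d program contributes {d}.
Union: FIRST(factor) = { b, d }.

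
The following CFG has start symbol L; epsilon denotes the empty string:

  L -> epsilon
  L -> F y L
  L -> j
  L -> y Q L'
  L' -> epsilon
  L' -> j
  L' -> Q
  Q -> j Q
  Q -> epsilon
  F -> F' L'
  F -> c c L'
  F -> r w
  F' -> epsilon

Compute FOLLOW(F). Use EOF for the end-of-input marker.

In L -> F y L: add FIRST(y L) = { y }.
Union: FOLLOW(F) = { y }.

{ y }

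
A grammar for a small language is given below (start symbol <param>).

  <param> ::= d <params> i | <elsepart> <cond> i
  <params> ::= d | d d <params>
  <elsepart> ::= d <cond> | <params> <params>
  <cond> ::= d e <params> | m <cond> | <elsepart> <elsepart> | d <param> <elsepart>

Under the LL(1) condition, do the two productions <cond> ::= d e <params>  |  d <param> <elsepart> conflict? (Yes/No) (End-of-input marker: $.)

FIRST(d e <params>) = { d } and FIRST(d <param> <elsepart>) = { d }.
Both contain d, so the two alternatives are not disjoint — LL(1) conflict.

Yes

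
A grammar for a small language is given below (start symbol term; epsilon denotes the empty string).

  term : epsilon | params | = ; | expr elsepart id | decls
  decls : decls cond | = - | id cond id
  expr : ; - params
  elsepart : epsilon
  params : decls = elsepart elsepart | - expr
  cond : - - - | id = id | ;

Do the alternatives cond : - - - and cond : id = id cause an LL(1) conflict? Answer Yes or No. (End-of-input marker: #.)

FIRST(- - -) = { - } and FIRST(id = id) = { id }.
The FIRST sets are disjoint and neither alternative is nullable — no conflict.

No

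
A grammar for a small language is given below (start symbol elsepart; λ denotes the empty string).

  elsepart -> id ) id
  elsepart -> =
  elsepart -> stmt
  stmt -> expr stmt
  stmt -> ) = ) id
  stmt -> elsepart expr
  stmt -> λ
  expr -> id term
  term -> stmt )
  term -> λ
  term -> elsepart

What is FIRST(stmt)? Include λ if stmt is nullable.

{ ), =, id, λ }

From stmt -> expr stmt: add FIRST(expr) = { id }.
stmt -> ) = ) id contributes {)}.
From stmt -> elsepart expr: elsepart nullable, take FIRST(elsepart) ∪ FIRST(expr) = { ), =, id }.
stmt -> λ contributes λ.
Union: FIRST(stmt) = { ), =, id, λ }.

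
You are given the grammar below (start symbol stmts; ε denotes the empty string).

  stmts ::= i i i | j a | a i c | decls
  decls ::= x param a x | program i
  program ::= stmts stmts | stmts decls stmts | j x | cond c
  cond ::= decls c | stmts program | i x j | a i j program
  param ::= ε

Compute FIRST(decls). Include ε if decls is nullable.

{ a, i, j, x }

decls ::= x param a x contributes {x}.
From decls ::= program i: add FIRST(program) = { a, i, j, x }.
Union: FIRST(decls) = { a, i, j, x }.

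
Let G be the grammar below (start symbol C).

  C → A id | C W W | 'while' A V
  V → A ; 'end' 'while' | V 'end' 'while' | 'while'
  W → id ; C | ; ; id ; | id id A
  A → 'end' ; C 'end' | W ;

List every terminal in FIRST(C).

From C → A id: add FIRST(A) = { 'end', ;, id }.
From C → C W W: add FIRST(C) = { 'end', 'while', ;, id }.
C → 'while' A V contributes {'while'}.
Union: FIRST(C) = { 'end', 'while', ;, id }.

{ 'end', 'while', ;, id }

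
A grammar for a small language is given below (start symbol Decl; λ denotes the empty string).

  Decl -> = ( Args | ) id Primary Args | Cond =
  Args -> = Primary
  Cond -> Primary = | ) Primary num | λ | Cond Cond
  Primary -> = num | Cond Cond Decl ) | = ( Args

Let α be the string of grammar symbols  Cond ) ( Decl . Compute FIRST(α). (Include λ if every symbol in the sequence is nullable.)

{ ), = }

Add FIRST(Cond)\{λ} = { ), = }; Cond is nullable, continue.
) is a terminal; add {)} and stop.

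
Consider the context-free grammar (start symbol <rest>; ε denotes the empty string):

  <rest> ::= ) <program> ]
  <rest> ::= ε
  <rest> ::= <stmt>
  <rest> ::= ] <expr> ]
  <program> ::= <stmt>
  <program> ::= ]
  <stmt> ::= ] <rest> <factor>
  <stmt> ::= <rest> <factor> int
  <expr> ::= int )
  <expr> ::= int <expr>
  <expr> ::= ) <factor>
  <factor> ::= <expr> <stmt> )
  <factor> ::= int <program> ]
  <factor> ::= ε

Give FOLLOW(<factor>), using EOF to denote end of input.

{ EOF, ), ], int }

In <stmt> ::= ] <rest> <factor>: <factor> is at the end, add FOLLOW(<stmt>) = { EOF, ), ], int }.
In <stmt> ::= <rest> <factor> int: add FIRST(int) = { int }.
In <expr> ::= ) <factor>: <factor> is at the end, add FOLLOW(<expr>) = { ), ], int }.
Union: FOLLOW(<factor>) = { EOF, ), ], int }.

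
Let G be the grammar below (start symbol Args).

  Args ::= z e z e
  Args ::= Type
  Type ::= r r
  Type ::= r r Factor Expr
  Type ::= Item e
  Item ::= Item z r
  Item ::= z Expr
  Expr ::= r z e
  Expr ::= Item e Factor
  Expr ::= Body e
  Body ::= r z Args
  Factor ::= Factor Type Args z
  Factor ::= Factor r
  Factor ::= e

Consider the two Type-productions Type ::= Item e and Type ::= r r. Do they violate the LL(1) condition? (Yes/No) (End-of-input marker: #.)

No

FIRST(Item e) = { z } and FIRST(r r) = { r }.
The FIRST sets are disjoint and neither alternative is nullable — no conflict.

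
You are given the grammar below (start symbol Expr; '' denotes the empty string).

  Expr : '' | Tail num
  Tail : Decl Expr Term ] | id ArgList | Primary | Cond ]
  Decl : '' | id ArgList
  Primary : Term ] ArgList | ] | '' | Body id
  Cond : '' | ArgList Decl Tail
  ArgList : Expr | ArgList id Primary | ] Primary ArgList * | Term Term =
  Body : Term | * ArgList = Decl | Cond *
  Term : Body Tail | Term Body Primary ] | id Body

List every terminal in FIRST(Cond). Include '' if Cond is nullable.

Cond : '' contributes ''.
From Cond : ArgList Decl Tail: ArgList, Decl, Tail nullable, take FIRST(ArgList) ∪ FIRST(Decl) ∪ FIRST(Tail) = { *, ], id, num }; also '' since the whole RHS is nullable.
Union: FIRST(Cond) = { *, ], id, num, '' }.

{ *, ], id, num, '' }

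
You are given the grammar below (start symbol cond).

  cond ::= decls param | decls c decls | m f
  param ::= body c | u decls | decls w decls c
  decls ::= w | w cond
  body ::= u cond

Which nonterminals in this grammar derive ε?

{ } (none)

No nonterminal has an empty production or an RHS whose symbols are all nullable.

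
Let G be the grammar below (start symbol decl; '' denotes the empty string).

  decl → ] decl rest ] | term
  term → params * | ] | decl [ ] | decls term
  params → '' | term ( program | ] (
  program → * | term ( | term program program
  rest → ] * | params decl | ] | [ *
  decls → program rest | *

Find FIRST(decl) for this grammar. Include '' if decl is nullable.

decl → ] decl rest ] contributes {]}.
From decl → term: add FIRST(term) = { *, ] }.
Union: FIRST(decl) = { *, ] }.

{ *, ] }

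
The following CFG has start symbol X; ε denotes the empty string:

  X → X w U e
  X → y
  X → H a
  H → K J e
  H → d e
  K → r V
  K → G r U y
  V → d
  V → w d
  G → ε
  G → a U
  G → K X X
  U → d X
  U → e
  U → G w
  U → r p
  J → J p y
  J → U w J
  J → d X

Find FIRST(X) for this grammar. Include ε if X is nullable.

From X → X w U e: add FIRST(X) = { a, d, r, y }.
X → y contributes {y}.
From X → H a: add FIRST(H) = { a, d, r }.
Union: FIRST(X) = { a, d, r, y }.

{ a, d, r, y }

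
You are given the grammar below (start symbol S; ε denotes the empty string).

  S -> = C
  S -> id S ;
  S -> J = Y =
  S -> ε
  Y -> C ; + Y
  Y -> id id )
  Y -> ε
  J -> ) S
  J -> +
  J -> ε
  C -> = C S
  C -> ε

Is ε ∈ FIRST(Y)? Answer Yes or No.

Y has an ε-production, so Y ⇒ ε.

Yes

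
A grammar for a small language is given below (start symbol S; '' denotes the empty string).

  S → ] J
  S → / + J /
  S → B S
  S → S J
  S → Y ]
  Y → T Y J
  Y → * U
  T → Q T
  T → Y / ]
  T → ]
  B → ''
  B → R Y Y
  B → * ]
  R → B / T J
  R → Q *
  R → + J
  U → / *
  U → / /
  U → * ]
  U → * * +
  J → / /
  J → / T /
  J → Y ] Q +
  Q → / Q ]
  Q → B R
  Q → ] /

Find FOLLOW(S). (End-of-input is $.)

{ $, *, +, /, ] }

S is the start symbol, so $ ∈ FOLLOW(S).
In S → B S: S is at the end, add FOLLOW(S) = { $, *, +, /, ] }.
In S → S J: add FIRST(J) = { *, +, /, ] }.
Union: FOLLOW(S) = { $, *, +, /, ] }.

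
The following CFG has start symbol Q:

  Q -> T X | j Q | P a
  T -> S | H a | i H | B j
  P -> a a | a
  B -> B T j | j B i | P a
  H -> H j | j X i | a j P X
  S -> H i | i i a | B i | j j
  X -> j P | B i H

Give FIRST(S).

From S -> H i: add FIRST(H) = { a, j }.
S -> i i a contributes {i}.
From S -> B i: add FIRST(B) = { a, j }.
S -> j j contributes {j}.
Union: FIRST(S) = { a, i, j }.

{ a, i, j }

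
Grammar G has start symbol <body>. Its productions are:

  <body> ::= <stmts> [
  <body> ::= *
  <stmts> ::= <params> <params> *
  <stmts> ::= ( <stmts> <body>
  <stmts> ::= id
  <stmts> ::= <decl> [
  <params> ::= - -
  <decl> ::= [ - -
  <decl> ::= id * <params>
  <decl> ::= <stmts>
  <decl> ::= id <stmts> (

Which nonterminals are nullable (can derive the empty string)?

{ } (none)

No nonterminal has an empty production or an RHS whose symbols are all nullable.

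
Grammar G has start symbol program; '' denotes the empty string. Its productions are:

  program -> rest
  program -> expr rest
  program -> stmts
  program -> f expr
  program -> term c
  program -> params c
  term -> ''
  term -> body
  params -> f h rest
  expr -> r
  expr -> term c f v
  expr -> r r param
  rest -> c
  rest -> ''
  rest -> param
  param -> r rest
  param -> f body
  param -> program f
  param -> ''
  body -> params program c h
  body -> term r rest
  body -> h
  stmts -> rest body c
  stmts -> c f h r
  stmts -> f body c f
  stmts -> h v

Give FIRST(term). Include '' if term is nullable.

term -> '' contributes ''.
From term -> body: add FIRST(body) = { f, h, r }.
Union: FIRST(term) = { f, h, r, '' }.

{ f, h, r, '' }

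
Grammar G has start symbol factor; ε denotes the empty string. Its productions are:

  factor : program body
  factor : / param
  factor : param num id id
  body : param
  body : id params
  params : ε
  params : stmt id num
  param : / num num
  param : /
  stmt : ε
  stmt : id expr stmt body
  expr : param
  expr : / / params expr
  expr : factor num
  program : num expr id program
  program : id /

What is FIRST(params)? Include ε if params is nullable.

params : ε contributes ε.
From params : stmt id num: stmt nullable, take FIRST(stmt) ∪ {id} = { id }.
Union: FIRST(params) = { id, ε }.

{ id, ε }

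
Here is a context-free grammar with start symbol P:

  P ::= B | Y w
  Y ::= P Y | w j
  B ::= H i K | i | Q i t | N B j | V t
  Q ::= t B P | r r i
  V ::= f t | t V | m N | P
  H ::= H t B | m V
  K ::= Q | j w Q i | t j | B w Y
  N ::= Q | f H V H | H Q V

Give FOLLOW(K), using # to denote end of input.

In B ::= H i K: K is at the end, add FOLLOW(B) = { #, f, i, j, m, r, t, w }.
Union: FOLLOW(K) = { #, f, i, j, m, r, t, w }.

{ #, f, i, j, m, r, t, w }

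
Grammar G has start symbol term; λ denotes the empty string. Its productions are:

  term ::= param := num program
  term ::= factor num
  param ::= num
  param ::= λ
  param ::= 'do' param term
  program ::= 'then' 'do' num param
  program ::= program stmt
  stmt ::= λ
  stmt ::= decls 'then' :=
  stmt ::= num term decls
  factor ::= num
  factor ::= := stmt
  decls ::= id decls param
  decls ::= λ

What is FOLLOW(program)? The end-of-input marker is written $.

{ $, 'do', 'then', :=, id, num }

In term ::= param := num program: program is at the end, add FOLLOW(term) = { $, 'do', 'then', :=, id, num }.
In program ::= program stmt: add FIRST(stmt)\{λ} = { 'then', id, num }.
  Since stmt is nullable, also add FOLLOW(program) = { $, 'do', 'then', :=, id, num }.
Union: FOLLOW(program) = { $, 'do', 'then', :=, id, num }.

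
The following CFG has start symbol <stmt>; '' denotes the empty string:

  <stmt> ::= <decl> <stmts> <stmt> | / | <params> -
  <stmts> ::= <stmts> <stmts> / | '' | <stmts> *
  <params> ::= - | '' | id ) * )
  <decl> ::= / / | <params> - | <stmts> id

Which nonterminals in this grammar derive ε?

{ <params>, <stmts> }

Directly nullable (have an ''-production): <stmts>, <params>.
No other nonterminal has a production whose RHS symbols are all nullable.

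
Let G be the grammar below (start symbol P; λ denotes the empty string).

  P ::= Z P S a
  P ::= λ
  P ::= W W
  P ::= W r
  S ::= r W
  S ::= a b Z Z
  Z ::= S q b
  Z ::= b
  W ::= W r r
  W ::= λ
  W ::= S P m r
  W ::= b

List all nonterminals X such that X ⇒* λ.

{ P, W }

Directly nullable (have an λ-production): P, W.
No other nonterminal has a production whose RHS symbols are all nullable.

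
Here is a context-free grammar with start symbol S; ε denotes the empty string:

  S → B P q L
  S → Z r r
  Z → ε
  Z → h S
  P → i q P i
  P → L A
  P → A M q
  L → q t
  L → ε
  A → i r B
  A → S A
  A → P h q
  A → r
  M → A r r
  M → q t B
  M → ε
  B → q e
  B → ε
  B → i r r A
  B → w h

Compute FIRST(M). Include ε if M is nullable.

From M → A r r: add FIRST(A) = { h, i, q, r, w }.
M → q t B contributes {q}.
M → ε contributes ε.
Union: FIRST(M) = { h, i, q, r, w, ε }.

{ h, i, q, r, w, ε }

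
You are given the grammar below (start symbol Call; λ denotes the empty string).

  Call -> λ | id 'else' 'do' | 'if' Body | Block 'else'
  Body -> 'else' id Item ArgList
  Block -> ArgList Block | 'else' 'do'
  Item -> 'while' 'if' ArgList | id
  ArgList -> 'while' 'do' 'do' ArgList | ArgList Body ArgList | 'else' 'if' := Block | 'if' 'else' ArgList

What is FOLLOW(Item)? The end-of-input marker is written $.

In Body -> 'else' id Item ArgList: add FIRST(ArgList) = { 'else', 'if', 'while' }.
Union: FOLLOW(Item) = { 'else', 'if', 'while' }.

{ 'else', 'if', 'while' }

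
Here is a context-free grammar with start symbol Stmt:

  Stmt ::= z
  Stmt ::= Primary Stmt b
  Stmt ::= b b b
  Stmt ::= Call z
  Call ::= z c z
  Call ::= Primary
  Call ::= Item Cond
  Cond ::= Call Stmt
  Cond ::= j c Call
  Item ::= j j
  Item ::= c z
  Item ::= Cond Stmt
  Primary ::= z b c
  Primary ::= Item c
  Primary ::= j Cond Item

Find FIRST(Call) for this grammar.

{ c, j, z }

Call ::= z c z contributes {z}.
From Call ::= Primary: add FIRST(Primary) = { c, j, z }.
From Call ::= Item Cond: add FIRST(Item) = { c, j, z }.
Union: FIRST(Call) = { c, j, z }.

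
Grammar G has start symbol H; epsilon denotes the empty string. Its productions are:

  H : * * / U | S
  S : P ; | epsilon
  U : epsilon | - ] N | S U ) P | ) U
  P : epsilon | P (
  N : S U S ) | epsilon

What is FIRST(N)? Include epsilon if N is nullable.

From N : S U S ): S, U, S nullable, take FIRST(S) ∪ FIRST(U) ∪ FIRST(S) ∪ {)} = { (, ), -, ; }.
N : epsilon contributes epsilon.
Union: FIRST(N) = { (, ), -, ;, epsilon }.

{ (, ), -, ;, epsilon }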